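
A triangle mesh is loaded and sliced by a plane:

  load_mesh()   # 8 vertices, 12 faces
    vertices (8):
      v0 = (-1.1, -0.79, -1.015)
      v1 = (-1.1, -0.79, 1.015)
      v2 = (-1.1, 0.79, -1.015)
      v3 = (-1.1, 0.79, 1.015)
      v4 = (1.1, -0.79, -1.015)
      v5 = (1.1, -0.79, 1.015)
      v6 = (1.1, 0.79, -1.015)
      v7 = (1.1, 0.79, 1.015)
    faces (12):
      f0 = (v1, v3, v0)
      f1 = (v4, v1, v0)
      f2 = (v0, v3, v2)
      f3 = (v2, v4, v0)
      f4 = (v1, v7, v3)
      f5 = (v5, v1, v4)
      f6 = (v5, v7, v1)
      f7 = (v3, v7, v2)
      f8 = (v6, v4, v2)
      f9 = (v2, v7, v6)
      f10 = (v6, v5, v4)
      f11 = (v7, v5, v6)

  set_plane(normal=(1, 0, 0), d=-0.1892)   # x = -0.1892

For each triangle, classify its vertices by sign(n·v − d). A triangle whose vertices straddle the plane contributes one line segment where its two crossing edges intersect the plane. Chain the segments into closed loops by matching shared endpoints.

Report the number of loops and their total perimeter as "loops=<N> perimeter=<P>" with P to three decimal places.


loops=1 perimeter=7.220

Straddling triangles (8 of 12):
  (v4,v1,v0) [+--] → (-0.1892, -0.79, 0.17458)–(-0.1892, -0.79, -1.015)  len=1.1896
  (v2,v4,v0) [-+-] → (-0.1892, 0.13588, -1.015)–(-0.1892, -0.79, -1.015)  len=0.9259
  (v1,v7,v3) [-+-] → (-0.1892, -0.13588, 1.015)–(-0.1892, 0.79, 1.015)  len=0.9259
  (v5,v1,v4) [+-+] → (-0.1892, -0.79, 1.015)–(-0.1892, -0.79, 0.17458)  len=0.8404
  (v5,v7,v1) [++-] → (-0.1892, -0.13588, 1.015)–(-0.1892, -0.79, 1.015)  len=0.6541
  (v3,v7,v2) [-+-] → (-0.1892, 0.79, 1.015)–(-0.1892, 0.79, -0.17458)  len=1.1896
  (v6,v4,v2) [++-] → (-0.1892, 0.13588, -1.015)–(-0.1892, 0.79, -1.015)  len=0.6541
  (v2,v7,v6) [-++] → (-0.1892, 0.79, -0.17458)–(-0.1892, 0.79, -1.015)  len=0.8404

Chained into 1 loop(s):
  loop 1: 8 segments, perimeter = 7.2200
Total perimeter = 7.220


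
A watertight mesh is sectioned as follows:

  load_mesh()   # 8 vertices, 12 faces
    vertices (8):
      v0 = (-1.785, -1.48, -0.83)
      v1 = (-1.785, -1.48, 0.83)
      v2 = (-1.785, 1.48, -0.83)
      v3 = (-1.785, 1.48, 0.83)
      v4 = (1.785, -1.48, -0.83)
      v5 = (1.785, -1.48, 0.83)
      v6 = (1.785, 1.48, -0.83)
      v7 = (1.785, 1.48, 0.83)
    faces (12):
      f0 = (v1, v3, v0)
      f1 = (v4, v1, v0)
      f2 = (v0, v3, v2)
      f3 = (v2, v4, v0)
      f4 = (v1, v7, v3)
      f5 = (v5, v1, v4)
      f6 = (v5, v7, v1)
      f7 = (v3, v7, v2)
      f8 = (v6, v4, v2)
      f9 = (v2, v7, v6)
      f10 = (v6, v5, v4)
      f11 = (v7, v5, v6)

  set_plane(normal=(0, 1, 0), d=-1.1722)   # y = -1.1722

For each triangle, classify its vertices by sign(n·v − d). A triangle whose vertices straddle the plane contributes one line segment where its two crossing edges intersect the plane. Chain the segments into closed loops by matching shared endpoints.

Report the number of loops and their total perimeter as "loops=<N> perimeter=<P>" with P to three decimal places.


Straddling triangles (8 of 12):
  (v1,v3,v0) [-+-] → (-1.785, -1.1722, 0.83)–(-1.785, -1.1722, -0.657382)  len=1.4874
  (v0,v3,v2) [-++] → (-1.785, -1.1722, -0.657382)–(-1.785, -1.1722, -0.83)  len=0.1726
  (v2,v4,v0) [+--] → (1.41377, -1.1722, -0.83)–(-1.785, -1.1722, -0.83)  len=3.1988
  (v1,v7,v3) [-++] → (-1.41377, -1.1722, 0.83)–(-1.785, -1.1722, 0.83)  len=0.3712
  (v5,v7,v1) [-+-] → (1.785, -1.1722, 0.83)–(-1.41377, -1.1722, 0.83)  len=3.1988
  (v6,v4,v2) [+-+] → (1.785, -1.1722, -0.83)–(1.41377, -1.1722, -0.83)  len=0.3712
  (v6,v5,v4) [+--] → (1.785, -1.1722, 0.657382)–(1.785, -1.1722, -0.83)  len=1.4874
  (v7,v5,v6) [+-+] → (1.785, -1.1722, 0.83)–(1.785, -1.1722, 0.657382)  len=0.1726

Chained into 1 loop(s):
  loop 1: 8 segments, perimeter = 10.4600
Total perimeter = 10.460

loops=1 perimeter=10.460


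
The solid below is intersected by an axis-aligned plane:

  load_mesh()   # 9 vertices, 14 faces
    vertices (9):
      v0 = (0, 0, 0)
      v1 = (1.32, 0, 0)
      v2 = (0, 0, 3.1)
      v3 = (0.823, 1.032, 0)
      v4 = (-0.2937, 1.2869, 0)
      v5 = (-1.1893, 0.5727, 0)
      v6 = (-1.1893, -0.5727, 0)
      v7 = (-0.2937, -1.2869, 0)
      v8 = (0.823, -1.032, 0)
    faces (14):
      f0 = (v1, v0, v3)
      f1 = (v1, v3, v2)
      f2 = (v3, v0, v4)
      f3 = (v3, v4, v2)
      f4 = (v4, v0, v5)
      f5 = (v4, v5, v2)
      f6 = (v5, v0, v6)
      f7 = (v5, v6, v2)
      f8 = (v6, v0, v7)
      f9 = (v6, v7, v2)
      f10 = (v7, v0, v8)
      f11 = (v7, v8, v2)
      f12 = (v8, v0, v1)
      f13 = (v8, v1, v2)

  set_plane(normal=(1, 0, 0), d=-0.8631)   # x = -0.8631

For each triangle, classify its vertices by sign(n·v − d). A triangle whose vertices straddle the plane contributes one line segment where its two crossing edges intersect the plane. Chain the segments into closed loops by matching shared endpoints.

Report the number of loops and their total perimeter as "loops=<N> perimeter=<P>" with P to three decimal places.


loops=1 perimeter=4.391

Straddling triangles (6 of 14):
  (v4,v0,v5) [++-] → (-0.8631, 0.41562, 0)–(-0.8631, 0.83283, 0)  len=0.4172
  (v4,v5,v2) [+-+] → (-0.8631, 0.83283, 0)–(-0.8631, 0.41562, 0.850265)  len=0.9471
  (v5,v0,v6) [-+-] → (-0.8631, 0.41562, 0)–(-0.8631, -0.41562, 0)  len=0.8312
  (v5,v6,v2) [--+] → (-0.8631, -0.41562, 0.850265)–(-0.8631, 0.41562, 0.850265)  len=0.8312
  (v6,v0,v7) [-++] → (-0.8631, -0.41562, 0)–(-0.8631, -0.83283, 0)  len=0.4172
  (v6,v7,v2) [-++] → (-0.8631, -0.83283, 0)–(-0.8631, -0.41562, 0.850265)  len=0.9471

Chained into 1 loop(s):
  loop 1: 6 segments, perimeter = 4.3911
Total perimeter = 4.391


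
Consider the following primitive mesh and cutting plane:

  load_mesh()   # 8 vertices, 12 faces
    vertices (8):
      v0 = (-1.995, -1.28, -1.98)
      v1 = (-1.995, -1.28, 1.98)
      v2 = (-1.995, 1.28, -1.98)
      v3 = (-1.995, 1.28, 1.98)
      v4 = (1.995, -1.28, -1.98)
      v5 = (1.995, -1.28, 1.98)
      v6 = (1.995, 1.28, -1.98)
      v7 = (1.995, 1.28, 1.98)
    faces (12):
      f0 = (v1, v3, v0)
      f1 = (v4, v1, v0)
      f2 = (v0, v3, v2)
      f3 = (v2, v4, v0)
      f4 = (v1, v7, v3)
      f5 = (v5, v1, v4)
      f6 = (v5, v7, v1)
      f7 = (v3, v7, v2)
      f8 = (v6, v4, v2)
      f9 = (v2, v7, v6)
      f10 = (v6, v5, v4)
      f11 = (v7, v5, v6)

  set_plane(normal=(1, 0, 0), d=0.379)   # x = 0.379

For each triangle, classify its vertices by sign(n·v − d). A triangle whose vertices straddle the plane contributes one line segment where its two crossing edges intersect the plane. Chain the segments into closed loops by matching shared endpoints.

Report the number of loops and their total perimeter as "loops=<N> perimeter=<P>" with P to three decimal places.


Straddling triangles (8 of 12):
  (v4,v1,v0) [+--] → (0.379, -1.28, -0.37615)–(0.379, -1.28, -1.98)  len=1.6038
  (v2,v4,v0) [-+-] → (0.379, -0.243168, -1.98)–(0.379, -1.28, -1.98)  len=1.0368
  (v1,v7,v3) [-+-] → (0.379, 0.243168, 1.98)–(0.379, 1.28, 1.98)  len=1.0368
  (v5,v1,v4) [+-+] → (0.379, -1.28, 1.98)–(0.379, -1.28, -0.37615)  len=2.3562
  (v5,v7,v1) [++-] → (0.379, 0.243168, 1.98)–(0.379, -1.28, 1.98)  len=1.5232
  (v3,v7,v2) [-+-] → (0.379, 1.28, 1.98)–(0.379, 1.28, 0.37615)  len=1.6038
  (v6,v4,v2) [++-] → (0.379, -0.243168, -1.98)–(0.379, 1.28, -1.98)  len=1.5232
  (v2,v7,v6) [-++] → (0.379, 1.28, 0.37615)–(0.379, 1.28, -1.98)  len=2.3562

Chained into 1 loop(s):
  loop 1: 8 segments, perimeter = 13.0400
Total perimeter = 13.040

loops=1 perimeter=13.040


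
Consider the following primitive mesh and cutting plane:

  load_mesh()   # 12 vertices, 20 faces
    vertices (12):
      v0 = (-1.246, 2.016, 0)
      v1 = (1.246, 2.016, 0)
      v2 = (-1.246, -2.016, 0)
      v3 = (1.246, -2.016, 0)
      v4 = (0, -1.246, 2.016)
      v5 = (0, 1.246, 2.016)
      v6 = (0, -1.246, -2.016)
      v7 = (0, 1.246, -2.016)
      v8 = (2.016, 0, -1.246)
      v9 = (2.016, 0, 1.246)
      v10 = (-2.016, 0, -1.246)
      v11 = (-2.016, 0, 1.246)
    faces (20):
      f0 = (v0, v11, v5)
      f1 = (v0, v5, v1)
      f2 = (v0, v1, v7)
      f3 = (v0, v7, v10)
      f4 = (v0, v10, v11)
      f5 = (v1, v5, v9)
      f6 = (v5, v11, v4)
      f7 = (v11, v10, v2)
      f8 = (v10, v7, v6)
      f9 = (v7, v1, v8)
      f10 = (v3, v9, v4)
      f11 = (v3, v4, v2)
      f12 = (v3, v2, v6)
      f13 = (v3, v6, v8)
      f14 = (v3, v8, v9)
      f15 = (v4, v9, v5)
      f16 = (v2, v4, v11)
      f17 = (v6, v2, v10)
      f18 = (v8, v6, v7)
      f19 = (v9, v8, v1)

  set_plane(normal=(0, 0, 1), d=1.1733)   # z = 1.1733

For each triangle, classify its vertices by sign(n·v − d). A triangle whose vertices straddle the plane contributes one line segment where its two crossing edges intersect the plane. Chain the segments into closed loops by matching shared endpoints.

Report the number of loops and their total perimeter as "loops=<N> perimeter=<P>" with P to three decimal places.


loops=1 perimeter=10.791

Straddling triangles (10 of 20):
  (v0,v11,v5) [-++] → (-1.97107, 0.117627, 1.1733)–(-0.520835, 1.56786, 1.1733)  len=2.0509
  (v0,v5,v1) [-+-] → (-0.520835, 1.56786, 1.1733)–(0.520835, 1.56786, 1.1733)  len=1.0417
  (v0,v10,v11) [--+] → (-2.016, 0, 1.1733)–(-1.97107, 0.117627, 1.1733)  len=0.1259
  (v1,v5,v9) [-++] → (0.520835, 1.56786, 1.1733)–(1.97107, 0.117627, 1.1733)  len=2.0509
  (v11,v10,v2) [+--] → (-2.016, 0, 1.1733)–(-1.97107, -0.117627, 1.1733)  len=0.1259
  (v3,v9,v4) [-++] → (1.97107, -0.117627, 1.1733)–(0.520835, -1.56786, 1.1733)  len=2.0509
  (v3,v4,v2) [-+-] → (0.520835, -1.56786, 1.1733)–(-0.520835, -1.56786, 1.1733)  len=1.0417
  (v3,v8,v9) [--+] → (2.016, 0, 1.1733)–(1.97107, -0.117627, 1.1733)  len=0.1259
  (v2,v4,v11) [-++] → (-0.520835, -1.56786, 1.1733)–(-1.97107, -0.117627, 1.1733)  len=2.0509
  (v9,v8,v1) [+--] → (2.016, 0, 1.1733)–(1.97107, 0.117627, 1.1733)  len=0.1259

Chained into 1 loop(s):
  loop 1: 10 segments, perimeter = 10.7908
Total perimeter = 10.791


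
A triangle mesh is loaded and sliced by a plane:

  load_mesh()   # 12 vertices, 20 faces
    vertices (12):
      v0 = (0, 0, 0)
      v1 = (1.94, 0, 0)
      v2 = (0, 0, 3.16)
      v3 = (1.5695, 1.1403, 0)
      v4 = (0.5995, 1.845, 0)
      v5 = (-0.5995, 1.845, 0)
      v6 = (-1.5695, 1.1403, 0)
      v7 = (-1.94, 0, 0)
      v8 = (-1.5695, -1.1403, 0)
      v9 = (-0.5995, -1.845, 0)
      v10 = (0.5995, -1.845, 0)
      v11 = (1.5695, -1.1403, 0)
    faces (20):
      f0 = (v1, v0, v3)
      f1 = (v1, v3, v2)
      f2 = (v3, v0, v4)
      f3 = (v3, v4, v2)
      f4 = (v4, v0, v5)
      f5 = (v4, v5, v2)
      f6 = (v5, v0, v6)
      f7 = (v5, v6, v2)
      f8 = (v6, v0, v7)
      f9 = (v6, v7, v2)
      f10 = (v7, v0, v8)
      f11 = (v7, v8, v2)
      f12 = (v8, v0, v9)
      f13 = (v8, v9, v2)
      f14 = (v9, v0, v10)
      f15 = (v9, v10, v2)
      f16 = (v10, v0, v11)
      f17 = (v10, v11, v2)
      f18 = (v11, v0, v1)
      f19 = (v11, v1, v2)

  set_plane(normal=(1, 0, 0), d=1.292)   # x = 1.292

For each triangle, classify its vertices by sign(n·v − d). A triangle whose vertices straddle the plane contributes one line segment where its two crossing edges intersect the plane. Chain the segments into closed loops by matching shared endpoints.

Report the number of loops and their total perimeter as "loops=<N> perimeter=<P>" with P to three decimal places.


loops=1 perimeter=6.186

Straddling triangles (8 of 20):
  (v1,v0,v3) [+-+] → (1.292, 0, 0)–(1.292, 0.938686, 0)  len=0.9387
  (v1,v3,v2) [++-] → (1.292, 0.938686, 0.558713)–(1.292, 0, 1.05551)  len=1.0620
  (v3,v0,v4) [+--] → (1.292, 0.938686, 0)–(1.292, 1.3419, 0)  len=0.4032
  (v3,v4,v2) [+--] → (1.292, 1.3419, 0)–(1.292, 0.938686, 0.558713)  len=0.6890
  (v10,v0,v11) [--+] → (1.292, -0.938686, 0)–(1.292, -1.3419, 0)  len=0.4032
  (v10,v11,v2) [-+-] → (1.292, -1.3419, 0)–(1.292, -0.938686, 0.558713)  len=0.6890
  (v11,v0,v1) [+-+] → (1.292, -0.938686, 0)–(1.292, 0, 0)  len=0.9387
  (v11,v1,v2) [++-] → (1.292, 0, 1.05551)–(1.292, -0.938686, 0.558713)  len=1.0620

Chained into 1 loop(s):
  loop 1: 8 segments, perimeter = 6.1859
Total perimeter = 6.186


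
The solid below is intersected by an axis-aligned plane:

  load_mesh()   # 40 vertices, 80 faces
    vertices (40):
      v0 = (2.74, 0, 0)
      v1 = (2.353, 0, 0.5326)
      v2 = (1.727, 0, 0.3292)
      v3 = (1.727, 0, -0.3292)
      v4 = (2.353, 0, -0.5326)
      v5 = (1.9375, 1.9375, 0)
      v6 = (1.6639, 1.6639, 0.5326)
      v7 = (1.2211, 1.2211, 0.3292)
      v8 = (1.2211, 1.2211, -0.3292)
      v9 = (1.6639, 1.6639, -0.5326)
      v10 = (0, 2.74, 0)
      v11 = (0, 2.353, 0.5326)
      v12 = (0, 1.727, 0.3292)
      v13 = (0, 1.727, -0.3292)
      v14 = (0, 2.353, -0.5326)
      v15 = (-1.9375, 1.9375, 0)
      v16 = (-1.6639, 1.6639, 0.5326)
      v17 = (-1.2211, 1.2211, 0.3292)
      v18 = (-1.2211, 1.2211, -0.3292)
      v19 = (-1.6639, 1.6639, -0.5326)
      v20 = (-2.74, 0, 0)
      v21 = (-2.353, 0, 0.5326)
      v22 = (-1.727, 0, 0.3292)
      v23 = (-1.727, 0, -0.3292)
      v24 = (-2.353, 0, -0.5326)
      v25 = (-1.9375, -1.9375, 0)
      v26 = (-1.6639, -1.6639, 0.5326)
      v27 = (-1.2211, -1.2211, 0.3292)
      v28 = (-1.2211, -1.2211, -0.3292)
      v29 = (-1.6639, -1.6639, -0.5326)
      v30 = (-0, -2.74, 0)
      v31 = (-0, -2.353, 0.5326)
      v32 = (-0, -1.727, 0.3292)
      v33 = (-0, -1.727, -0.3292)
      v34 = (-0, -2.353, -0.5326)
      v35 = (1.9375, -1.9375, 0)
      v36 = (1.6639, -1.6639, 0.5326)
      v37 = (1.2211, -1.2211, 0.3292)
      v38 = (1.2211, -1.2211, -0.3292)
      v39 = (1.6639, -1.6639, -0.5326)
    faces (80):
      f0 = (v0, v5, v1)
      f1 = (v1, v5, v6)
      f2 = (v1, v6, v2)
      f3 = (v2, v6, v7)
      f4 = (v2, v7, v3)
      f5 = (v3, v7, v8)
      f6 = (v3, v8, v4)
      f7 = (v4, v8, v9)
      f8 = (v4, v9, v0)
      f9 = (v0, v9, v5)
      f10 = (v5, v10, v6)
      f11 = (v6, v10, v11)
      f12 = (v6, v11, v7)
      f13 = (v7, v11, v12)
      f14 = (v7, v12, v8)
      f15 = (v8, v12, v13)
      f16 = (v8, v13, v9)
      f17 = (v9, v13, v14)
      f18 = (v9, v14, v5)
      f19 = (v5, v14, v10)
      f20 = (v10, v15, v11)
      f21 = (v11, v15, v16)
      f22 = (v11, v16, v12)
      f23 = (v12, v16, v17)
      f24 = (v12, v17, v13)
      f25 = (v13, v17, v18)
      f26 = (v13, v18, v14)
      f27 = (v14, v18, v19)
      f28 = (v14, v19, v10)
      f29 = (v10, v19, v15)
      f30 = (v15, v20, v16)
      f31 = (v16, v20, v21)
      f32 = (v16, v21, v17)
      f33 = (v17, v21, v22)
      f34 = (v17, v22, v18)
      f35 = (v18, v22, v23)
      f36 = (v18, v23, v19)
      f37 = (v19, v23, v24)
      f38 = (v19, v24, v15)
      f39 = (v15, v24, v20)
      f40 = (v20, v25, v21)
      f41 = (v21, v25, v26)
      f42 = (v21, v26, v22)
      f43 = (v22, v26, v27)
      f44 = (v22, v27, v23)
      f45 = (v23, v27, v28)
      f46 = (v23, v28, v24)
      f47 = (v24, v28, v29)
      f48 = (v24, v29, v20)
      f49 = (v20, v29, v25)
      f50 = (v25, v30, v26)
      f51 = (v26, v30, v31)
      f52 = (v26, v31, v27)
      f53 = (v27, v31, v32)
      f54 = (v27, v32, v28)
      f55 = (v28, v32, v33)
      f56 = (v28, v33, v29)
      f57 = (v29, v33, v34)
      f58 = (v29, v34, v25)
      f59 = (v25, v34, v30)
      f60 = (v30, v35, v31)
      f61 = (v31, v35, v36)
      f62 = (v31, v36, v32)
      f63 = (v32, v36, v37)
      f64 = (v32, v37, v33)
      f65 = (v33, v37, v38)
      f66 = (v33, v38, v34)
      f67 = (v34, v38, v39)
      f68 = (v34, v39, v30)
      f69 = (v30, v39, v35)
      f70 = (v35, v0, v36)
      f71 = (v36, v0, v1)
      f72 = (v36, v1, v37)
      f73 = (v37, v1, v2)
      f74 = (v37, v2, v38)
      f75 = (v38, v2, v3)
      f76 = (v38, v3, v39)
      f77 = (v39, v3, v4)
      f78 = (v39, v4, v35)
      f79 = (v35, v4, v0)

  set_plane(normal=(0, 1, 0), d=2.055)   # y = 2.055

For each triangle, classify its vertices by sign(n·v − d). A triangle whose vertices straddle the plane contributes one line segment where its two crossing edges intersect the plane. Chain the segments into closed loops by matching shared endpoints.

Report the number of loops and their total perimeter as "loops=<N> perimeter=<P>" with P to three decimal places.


Straddling triangles (14 of 80):
  (v5,v10,v6) [-+-] → (1.65382, 2.055, 0)–(1.05917, 2.055, 0.339031)  len=0.6845
  (v6,v10,v11) [-++] → (1.05917, 2.055, 0.339031)–(0.71955, 2.055, 0.5326)  len=0.3909
  (v6,v11,v7) [-+-] → (0.71955, 2.055, 0.5326)–(0.321484, 2.055, 0.47905)  len=0.4017
  (v7,v11,v12) [-+-] → (0.321484, 2.055, 0.47905)–(0, 2.055, 0.435774)  len=0.3244
  (v9,v13,v14) [--+] → (0, 2.055, -0.435774)–(0.71955, 2.055, -0.5326)  len=0.7260
  (v9,v14,v5) [-+-] → (0.71955, 2.055, -0.5326)–(1.38959, 2.055, -0.150615)  len=0.7713
  (v5,v14,v10) [-++] → (1.38959, 2.055, -0.150615)–(1.65382, 2.055, 0)  len=0.3041
  (v10,v15,v11) [+-+] → (-1.65382, 2.055, 0)–(-1.38959, 2.055, 0.150615)  len=0.3041
  (v11,v15,v16) [+--] → (-1.38959, 2.055, 0.150615)–(-0.71955, 2.055, 0.5326)  len=0.7713
  (v11,v16,v12) [+--] → (-0.71955, 2.055, 0.5326)–(0, 2.055, 0.435774)  len=0.7260
  (v13,v18,v14) [--+] → (-0.321484, 2.055, -0.47905)–(0, 2.055, -0.435774)  len=0.3244
  (v14,v18,v19) [+--] → (-0.321484, 2.055, -0.47905)–(-0.71955, 2.055, -0.5326)  len=0.4017
  (v14,v19,v10) [+-+] → (-0.71955, 2.055, -0.5326)–(-1.05917, 2.055, -0.339031)  len=0.3909
  (v10,v19,v15) [+--] → (-1.05917, 2.055, -0.339031)–(-1.65382, 2.055, 0)  len=0.6845

Chained into 1 loop(s):
  loop 1: 14 segments, perimeter = 7.2058
Total perimeter = 7.206

loops=1 perimeter=7.206


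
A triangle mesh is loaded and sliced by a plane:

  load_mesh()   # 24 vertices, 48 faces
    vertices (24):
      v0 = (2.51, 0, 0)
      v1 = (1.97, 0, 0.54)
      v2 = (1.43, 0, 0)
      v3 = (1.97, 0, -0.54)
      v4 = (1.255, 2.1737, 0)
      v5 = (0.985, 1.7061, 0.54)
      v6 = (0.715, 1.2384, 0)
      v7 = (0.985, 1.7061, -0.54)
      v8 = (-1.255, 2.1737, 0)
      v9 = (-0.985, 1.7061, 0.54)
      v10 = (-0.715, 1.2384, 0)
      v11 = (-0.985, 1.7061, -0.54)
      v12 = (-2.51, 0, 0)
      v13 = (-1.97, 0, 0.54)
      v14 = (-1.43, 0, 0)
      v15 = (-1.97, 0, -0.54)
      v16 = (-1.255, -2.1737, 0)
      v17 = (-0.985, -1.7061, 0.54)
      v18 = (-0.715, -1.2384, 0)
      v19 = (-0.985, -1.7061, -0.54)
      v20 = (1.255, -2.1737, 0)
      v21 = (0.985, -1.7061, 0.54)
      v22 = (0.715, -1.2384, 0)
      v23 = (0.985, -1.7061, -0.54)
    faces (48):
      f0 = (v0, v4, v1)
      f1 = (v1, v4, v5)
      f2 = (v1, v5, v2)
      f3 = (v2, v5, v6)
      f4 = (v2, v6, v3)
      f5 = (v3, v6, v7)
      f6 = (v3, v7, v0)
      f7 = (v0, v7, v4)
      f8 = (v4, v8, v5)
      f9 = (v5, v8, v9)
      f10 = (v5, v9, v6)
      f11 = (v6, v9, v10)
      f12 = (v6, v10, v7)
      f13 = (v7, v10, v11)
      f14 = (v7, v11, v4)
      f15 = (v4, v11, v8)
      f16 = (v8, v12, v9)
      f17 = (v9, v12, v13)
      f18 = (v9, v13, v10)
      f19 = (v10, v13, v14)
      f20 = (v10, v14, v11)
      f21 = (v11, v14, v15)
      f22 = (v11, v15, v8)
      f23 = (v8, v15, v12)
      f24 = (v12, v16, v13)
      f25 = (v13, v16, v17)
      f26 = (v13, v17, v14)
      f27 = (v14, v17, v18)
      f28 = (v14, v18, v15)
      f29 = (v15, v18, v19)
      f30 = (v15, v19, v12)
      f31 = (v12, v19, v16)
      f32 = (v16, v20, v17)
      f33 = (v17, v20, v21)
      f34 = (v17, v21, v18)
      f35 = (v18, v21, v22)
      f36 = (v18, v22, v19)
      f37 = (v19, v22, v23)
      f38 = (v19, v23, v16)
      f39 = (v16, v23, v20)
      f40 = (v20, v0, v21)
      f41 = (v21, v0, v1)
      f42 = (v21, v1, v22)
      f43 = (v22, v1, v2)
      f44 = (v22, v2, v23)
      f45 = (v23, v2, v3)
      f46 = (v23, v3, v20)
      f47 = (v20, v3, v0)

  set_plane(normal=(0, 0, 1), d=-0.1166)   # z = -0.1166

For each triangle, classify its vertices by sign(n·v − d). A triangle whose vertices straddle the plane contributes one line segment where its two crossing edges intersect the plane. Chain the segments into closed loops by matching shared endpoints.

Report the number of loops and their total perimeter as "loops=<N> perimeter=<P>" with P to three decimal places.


Straddling triangles (24 of 48):
  (v2,v6,v3) [++-] → (0.985987, 0.970997, -0.1166)–(1.5466, 0, -0.1166)  len=1.1212
  (v3,v6,v7) [-+-] → (0.985987, 0.970997, -0.1166)–(0.7733, 1.33939, -0.1166)  len=0.4254
  (v3,v7,v0) [--+] → (2.18071, 0.368391, -0.1166)–(2.3934, 0, -0.1166)  len=0.4254
  (v0,v7,v4) [+-+] → (2.18071, 0.368391, -0.1166)–(1.1967, 2.07273, -0.1166)  len=1.9680
  (v6,v10,v7) [++-] → (-0.347926, 1.33939, -0.1166)–(0.7733, 1.33939, -0.1166)  len=1.1212
  (v7,v10,v11) [-+-] → (-0.347926, 1.33939, -0.1166)–(-0.7733, 1.33939, -0.1166)  len=0.4254
  (v7,v11,v4) [--+] → (0.771326, 2.07273, -0.1166)–(1.1967, 2.07273, -0.1166)  len=0.4254
  (v4,v11,v8) [+-+] → (0.771326, 2.07273, -0.1166)–(-1.1967, 2.07273, -0.1166)  len=1.9680
  (v10,v14,v11) [++-] → (-1.33391, 0.368391, -0.1166)–(-0.7733, 1.33939, -0.1166)  len=1.1212
  (v11,v14,v15) [-+-] → (-1.33391, 0.368391, -0.1166)–(-1.5466, 0, -0.1166)  len=0.4254
  (v11,v15,v8) [--+] → (-1.40939, 1.70434, -0.1166)–(-1.1967, 2.07273, -0.1166)  len=0.4254
  (v8,v15,v12) [+-+] → (-1.40939, 1.70434, -0.1166)–(-2.3934, 0, -0.1166)  len=1.9680
  (v14,v18,v15) [++-] → (-0.985987, -0.970997, -0.1166)–(-1.5466, 0, -0.1166)  len=1.1212
  (v15,v18,v19) [-+-] → (-0.985987, -0.970997, -0.1166)–(-0.7733, -1.33939, -0.1166)  len=0.4254
  (v15,v19,v12) [--+] → (-2.18071, -0.368391, -0.1166)–(-2.3934, 0, -0.1166)  len=0.4254
  (v12,v19,v16) [+-+] → (-2.18071, -0.368391, -0.1166)–(-1.1967, -2.07273, -0.1166)  len=1.9680
  (v18,v22,v19) [++-] → (0.347926, -1.33939, -0.1166)–(-0.7733, -1.33939, -0.1166)  len=1.1212
  (v19,v22,v23) [-+-] → (0.347926, -1.33939, -0.1166)–(0.7733, -1.33939, -0.1166)  len=0.4254
  (v19,v23,v16) [--+] → (-0.771326, -2.07273, -0.1166)–(-1.1967, -2.07273, -0.1166)  len=0.4254
  (v16,v23,v20) [+-+] → (-0.771326, -2.07273, -0.1166)–(1.1967, -2.07273, -0.1166)  len=1.9680
  (v22,v2,v23) [++-] → (1.33391, -0.368391, -0.1166)–(0.7733, -1.33939, -0.1166)  len=1.1212
  (v23,v2,v3) [-+-] → (1.33391, -0.368391, -0.1166)–(1.5466, 0, -0.1166)  len=0.4254
  (v23,v3,v20) [--+] → (1.40939, -1.70434, -0.1166)–(1.1967, -2.07273, -0.1166)  len=0.4254
  (v20,v3,v0) [+-+] → (1.40939, -1.70434, -0.1166)–(2.3934, 0, -0.1166)  len=1.9680

Chained into 2 loop(s):
  loop 1: 12 segments, perimeter = 9.2796
  loop 2: 12 segments, perimeter = 14.3604
Total perimeter = 23.640

loops=2 perimeter=23.640


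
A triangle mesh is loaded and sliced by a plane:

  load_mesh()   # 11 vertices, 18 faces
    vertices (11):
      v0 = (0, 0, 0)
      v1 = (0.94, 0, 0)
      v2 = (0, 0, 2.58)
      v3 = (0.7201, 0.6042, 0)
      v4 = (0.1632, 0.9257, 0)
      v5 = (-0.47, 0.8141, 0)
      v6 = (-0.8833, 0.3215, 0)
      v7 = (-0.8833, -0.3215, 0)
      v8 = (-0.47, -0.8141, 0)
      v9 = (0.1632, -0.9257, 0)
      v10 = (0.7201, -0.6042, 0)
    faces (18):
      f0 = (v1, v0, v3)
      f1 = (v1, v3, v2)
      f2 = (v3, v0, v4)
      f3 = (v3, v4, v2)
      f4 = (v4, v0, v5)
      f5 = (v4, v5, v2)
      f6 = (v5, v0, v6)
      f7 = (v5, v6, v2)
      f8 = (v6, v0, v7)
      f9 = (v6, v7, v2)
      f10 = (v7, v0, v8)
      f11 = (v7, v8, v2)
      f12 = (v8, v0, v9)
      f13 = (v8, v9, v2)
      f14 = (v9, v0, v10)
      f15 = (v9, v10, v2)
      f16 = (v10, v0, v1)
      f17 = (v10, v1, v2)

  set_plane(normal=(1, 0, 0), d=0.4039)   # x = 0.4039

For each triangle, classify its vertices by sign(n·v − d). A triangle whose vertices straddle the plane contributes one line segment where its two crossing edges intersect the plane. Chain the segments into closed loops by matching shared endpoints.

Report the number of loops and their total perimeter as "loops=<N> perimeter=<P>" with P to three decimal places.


loops=1 perimeter=4.968

Straddling triangles (8 of 18):
  (v1,v0,v3) [+-+] → (0.4039, 0, 0)–(0.4039, 0.338892, 0)  len=0.3389
  (v1,v3,v2) [++-] → (0.4039, 0.338892, 1.13289)–(0.4039, 0, 1.47142)  len=0.4790
  (v3,v0,v4) [+--] → (0.4039, 0.338892, 0)–(0.4039, 0.786743, 0)  len=0.4479
  (v3,v4,v2) [+--] → (0.4039, 0.786743, 0)–(0.4039, 0.338892, 1.13289)  len=1.2182
  (v9,v0,v10) [--+] → (0.4039, -0.338892, 0)–(0.4039, -0.786743, 0)  len=0.4479
  (v9,v10,v2) [-+-] → (0.4039, -0.786743, 0)–(0.4039, -0.338892, 1.13289)  len=1.2182
  (v10,v0,v1) [+-+] → (0.4039, -0.338892, 0)–(0.4039, 0, 0)  len=0.3389
  (v10,v1,v2) [++-] → (0.4039, 0, 1.47142)–(0.4039, -0.338892, 1.13289)  len=0.4790

Chained into 1 loop(s):
  loop 1: 8 segments, perimeter = 4.9679
Total perimeter = 4.968


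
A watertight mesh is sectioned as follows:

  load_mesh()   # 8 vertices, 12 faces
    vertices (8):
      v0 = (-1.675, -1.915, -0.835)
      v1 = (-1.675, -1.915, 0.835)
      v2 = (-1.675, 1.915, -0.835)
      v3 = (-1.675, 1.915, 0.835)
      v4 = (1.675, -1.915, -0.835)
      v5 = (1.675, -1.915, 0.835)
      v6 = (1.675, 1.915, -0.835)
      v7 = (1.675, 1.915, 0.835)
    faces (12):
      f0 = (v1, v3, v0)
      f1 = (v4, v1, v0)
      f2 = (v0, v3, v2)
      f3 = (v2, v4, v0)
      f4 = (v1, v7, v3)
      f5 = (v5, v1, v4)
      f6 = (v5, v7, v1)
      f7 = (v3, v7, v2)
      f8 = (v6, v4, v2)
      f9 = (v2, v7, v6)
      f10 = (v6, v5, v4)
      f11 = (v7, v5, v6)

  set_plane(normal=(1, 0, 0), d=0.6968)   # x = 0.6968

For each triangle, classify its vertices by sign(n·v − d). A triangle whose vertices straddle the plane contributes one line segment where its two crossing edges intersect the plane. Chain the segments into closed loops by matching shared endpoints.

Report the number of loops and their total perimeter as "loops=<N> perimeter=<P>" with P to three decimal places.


Straddling triangles (8 of 12):
  (v4,v1,v0) [+--] → (0.6968, -1.915, -0.34736)–(0.6968, -1.915, -0.835)  len=0.4876
  (v2,v4,v0) [-+-] → (0.6968, -0.79664, -0.835)–(0.6968, -1.915, -0.835)  len=1.1184
  (v1,v7,v3) [-+-] → (0.6968, 0.79664, 0.835)–(0.6968, 1.915, 0.835)  len=1.1184
  (v5,v1,v4) [+-+] → (0.6968, -1.915, 0.835)–(0.6968, -1.915, -0.34736)  len=1.1824
  (v5,v7,v1) [++-] → (0.6968, 0.79664, 0.835)–(0.6968, -1.915, 0.835)  len=2.7116
  (v3,v7,v2) [-+-] → (0.6968, 1.915, 0.835)–(0.6968, 1.915, 0.34736)  len=0.4876
  (v6,v4,v2) [++-] → (0.6968, -0.79664, -0.835)–(0.6968, 1.915, -0.835)  len=2.7116
  (v2,v7,v6) [-++] → (0.6968, 1.915, 0.34736)–(0.6968, 1.915, -0.835)  len=1.1824

Chained into 1 loop(s):
  loop 1: 8 segments, perimeter = 11.0000
Total perimeter = 11.000

loops=1 perimeter=11.000


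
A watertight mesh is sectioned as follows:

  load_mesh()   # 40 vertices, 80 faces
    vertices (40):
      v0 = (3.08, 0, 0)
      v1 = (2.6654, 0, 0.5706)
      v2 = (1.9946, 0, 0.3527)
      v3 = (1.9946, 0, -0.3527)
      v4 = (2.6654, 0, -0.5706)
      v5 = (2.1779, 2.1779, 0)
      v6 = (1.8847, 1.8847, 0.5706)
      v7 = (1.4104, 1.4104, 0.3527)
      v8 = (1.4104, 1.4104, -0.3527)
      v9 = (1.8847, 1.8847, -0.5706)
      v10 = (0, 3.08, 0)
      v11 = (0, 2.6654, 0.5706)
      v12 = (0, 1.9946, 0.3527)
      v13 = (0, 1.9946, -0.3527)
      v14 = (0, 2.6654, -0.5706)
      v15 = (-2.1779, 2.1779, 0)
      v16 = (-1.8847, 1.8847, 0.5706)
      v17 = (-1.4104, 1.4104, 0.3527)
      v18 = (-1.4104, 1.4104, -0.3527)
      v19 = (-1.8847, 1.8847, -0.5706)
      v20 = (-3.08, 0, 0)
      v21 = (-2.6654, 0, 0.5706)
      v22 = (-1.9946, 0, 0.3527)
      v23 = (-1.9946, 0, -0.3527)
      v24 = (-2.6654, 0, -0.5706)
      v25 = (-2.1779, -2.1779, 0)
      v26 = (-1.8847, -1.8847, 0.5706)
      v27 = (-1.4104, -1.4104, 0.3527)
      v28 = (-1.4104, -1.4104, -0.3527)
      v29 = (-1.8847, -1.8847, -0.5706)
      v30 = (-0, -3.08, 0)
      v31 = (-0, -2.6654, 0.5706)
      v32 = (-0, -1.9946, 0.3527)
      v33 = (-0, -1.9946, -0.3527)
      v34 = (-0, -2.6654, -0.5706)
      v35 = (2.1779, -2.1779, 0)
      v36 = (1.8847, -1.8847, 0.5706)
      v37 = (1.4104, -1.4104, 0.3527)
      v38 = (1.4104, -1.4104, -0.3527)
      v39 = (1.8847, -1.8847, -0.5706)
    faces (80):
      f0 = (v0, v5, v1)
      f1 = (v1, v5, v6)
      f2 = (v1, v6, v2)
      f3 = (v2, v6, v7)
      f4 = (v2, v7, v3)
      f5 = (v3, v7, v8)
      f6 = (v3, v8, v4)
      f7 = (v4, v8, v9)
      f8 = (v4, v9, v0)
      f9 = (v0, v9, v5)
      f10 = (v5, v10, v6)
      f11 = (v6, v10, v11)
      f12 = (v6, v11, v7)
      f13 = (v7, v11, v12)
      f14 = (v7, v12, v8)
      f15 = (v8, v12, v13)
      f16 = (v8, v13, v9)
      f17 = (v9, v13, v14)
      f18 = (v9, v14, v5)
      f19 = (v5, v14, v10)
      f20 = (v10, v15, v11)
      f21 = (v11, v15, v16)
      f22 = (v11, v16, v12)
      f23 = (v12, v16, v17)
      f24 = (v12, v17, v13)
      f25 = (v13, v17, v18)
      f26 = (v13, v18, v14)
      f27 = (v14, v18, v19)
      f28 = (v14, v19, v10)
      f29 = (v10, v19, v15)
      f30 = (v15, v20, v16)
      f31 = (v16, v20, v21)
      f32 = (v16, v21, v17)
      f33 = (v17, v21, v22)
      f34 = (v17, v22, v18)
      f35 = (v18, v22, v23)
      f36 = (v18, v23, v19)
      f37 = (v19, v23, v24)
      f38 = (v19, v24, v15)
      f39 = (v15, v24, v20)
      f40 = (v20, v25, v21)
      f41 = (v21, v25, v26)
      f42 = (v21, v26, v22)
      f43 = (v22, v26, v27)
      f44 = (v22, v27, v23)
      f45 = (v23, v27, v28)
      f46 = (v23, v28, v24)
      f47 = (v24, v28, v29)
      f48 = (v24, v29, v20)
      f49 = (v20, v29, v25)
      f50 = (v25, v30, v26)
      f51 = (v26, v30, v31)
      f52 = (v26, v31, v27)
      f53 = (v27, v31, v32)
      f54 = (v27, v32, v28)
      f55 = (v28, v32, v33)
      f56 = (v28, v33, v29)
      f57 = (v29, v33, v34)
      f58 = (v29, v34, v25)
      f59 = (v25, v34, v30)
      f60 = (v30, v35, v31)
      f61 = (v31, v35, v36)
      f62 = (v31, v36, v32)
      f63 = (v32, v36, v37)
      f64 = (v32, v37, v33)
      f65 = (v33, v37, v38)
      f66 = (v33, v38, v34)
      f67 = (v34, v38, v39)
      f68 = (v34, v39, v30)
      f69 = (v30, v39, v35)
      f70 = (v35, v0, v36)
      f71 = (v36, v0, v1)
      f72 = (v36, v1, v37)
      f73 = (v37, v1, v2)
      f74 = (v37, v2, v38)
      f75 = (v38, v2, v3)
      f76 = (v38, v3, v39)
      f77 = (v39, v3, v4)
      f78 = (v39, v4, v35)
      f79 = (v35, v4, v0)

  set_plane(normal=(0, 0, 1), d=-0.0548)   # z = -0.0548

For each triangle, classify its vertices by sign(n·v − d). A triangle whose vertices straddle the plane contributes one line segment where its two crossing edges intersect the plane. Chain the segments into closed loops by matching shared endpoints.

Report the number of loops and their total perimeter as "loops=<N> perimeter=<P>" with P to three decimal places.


Straddling triangles (32 of 80):
  (v2,v7,v3) [++-] → (1.74788, 0.595631, -0.0548)–(1.9946, 0, -0.0548)  len=0.6447
  (v3,v7,v8) [-+-] → (1.74788, 0.595631, -0.0548)–(1.4104, 1.4104, -0.0548)  len=0.8819
  (v4,v9,v0) [--+] → (2.9652, 0.181005, -0.0548)–(3.04018, 0, -0.0548)  len=0.1959
  (v0,v9,v5) [+-+] → (2.9652, 0.181005, -0.0548)–(2.14974, 2.14974, -0.0548)  len=2.1309
  (v7,v12,v8) [++-] → (0.814769, 1.65712, -0.0548)–(1.4104, 1.4104, -0.0548)  len=0.6447
  (v8,v12,v13) [-+-] → (0.814769, 1.65712, -0.0548)–(0, 1.9946, -0.0548)  len=0.8819
  (v9,v14,v5) [--+] → (1.96874, 2.22472, -0.0548)–(2.14974, 2.14974, -0.0548)  len=0.1959
  (v5,v14,v10) [+-+] → (1.96874, 2.22472, -0.0548)–(0, 3.04018, -0.0548)  len=2.1309
  (v12,v17,v13) [++-] → (-0.595631, 1.74788, -0.0548)–(0, 1.9946, -0.0548)  len=0.6447
  (v13,v17,v18) [-+-] → (-0.595631, 1.74788, -0.0548)–(-1.4104, 1.4104, -0.0548)  len=0.8819
  (v14,v19,v10) [--+] → (-0.181005, 2.9652, -0.0548)–(0, 3.04018, -0.0548)  len=0.1959
  (v10,v19,v15) [+-+] → (-0.181005, 2.9652, -0.0548)–(-2.14974, 2.14974, -0.0548)  len=2.1309
  (v17,v22,v18) [++-] → (-1.65712, 0.814769, -0.0548)–(-1.4104, 1.4104, -0.0548)  len=0.6447
  (v18,v22,v23) [-+-] → (-1.65712, 0.814769, -0.0548)–(-1.9946, 0, -0.0548)  len=0.8819
  (v19,v24,v15) [--+] → (-2.22472, 1.96874, -0.0548)–(-2.14974, 2.14974, -0.0548)  len=0.1959
  (v15,v24,v20) [+-+] → (-2.22472, 1.96874, -0.0548)–(-3.04018, 0, -0.0548)  len=2.1309
  (v22,v27,v23) [++-] → (-1.74788, -0.595631, -0.0548)–(-1.9946, 0, -0.0548)  len=0.6447
  (v23,v27,v28) [-+-] → (-1.74788, -0.595631, -0.0548)–(-1.4104, -1.4104, -0.0548)  len=0.8819
  (v24,v29,v20) [--+] → (-2.9652, -0.181005, -0.0548)–(-3.04018, 0, -0.0548)  len=0.1959
  (v20,v29,v25) [+-+] → (-2.9652, -0.181005, -0.0548)–(-2.14974, -2.14974, -0.0548)  len=2.1309
  (v27,v32,v28) [++-] → (-0.814769, -1.65712, -0.0548)–(-1.4104, -1.4104, -0.0548)  len=0.6447
  (v28,v32,v33) [-+-] → (-0.814769, -1.65712, -0.0548)–(0, -1.9946, -0.0548)  len=0.8819
  (v29,v34,v25) [--+] → (-1.96874, -2.22472, -0.0548)–(-2.14974, -2.14974, -0.0548)  len=0.1959
  (v25,v34,v30) [+-+] → (-1.96874, -2.22472, -0.0548)–(0, -3.04018, -0.0548)  len=2.1309
  (v32,v37,v33) [++-] → (0.595631, -1.74788, -0.0548)–(0, -1.9946, -0.0548)  len=0.6447
  (v33,v37,v38) [-+-] → (0.595631, -1.74788, -0.0548)–(1.4104, -1.4104, -0.0548)  len=0.8819
  (v34,v39,v30) [--+] → (0.181005, -2.9652, -0.0548)–(0, -3.04018, -0.0548)  len=0.1959
  (v30,v39,v35) [+-+] → (0.181005, -2.9652, -0.0548)–(2.14974, -2.14974, -0.0548)  len=2.1309
  (v37,v2,v38) [++-] → (1.65712, -0.814769, -0.0548)–(1.4104, -1.4104, -0.0548)  len=0.6447
  (v38,v2,v3) [-+-] → (1.65712, -0.814769, -0.0548)–(1.9946, 0, -0.0548)  len=0.8819
  (v39,v4,v35) [--+] → (2.22472, -1.96874, -0.0548)–(2.14974, -2.14974, -0.0548)  len=0.1959
  (v35,v4,v0) [+-+] → (2.22472, -1.96874, -0.0548)–(3.04018, 0, -0.0548)  len=2.1309

Chained into 2 loop(s):
  loop 1: 16 segments, perimeter = 12.2128
  loop 2: 16 segments, perimeter = 18.6149
Total perimeter = 30.828

loops=2 perimeter=30.828


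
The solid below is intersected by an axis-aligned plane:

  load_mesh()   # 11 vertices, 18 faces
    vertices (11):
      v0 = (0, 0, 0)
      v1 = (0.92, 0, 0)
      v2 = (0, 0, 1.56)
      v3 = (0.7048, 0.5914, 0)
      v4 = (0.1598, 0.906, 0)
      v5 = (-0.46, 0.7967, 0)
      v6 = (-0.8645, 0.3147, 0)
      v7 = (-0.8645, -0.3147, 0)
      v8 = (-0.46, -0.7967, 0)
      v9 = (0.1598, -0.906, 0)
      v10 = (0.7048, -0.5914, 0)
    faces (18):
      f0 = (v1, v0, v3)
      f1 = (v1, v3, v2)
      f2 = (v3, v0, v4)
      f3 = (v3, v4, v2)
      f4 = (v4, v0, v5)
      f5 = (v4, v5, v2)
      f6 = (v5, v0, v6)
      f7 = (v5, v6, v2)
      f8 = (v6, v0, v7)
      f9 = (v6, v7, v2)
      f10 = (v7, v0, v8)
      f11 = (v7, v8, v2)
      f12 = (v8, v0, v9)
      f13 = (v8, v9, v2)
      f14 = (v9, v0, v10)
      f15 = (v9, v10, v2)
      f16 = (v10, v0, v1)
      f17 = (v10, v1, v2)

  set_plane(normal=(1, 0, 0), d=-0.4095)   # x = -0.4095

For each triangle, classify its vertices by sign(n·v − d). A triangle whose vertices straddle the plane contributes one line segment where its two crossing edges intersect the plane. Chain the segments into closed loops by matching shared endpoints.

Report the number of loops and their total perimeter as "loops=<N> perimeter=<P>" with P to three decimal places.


Straddling triangles (10 of 18):
  (v4,v0,v5) [++-] → (-0.4095, 0.709236, 0)–(-0.4095, 0.805606, 0)  len=0.0964
  (v4,v5,v2) [+-+] → (-0.4095, 0.805606, 0)–(-0.4095, 0.709236, 0.171261)  len=0.1965
  (v5,v0,v6) [-+-] → (-0.4095, 0.709236, 0)–(-0.4095, 0.149068, 0)  len=0.5602
  (v5,v6,v2) [--+] → (-0.4095, 0.149068, 0.821053)–(-0.4095, 0.709236, 0.171261)  len=0.8579
  (v6,v0,v7) [-+-] → (-0.4095, 0.149068, 0)–(-0.4095, -0.149068, 0)  len=0.2981
  (v6,v7,v2) [--+] → (-0.4095, -0.149068, 0.821053)–(-0.4095, 0.149068, 0.821053)  len=0.2981
  (v7,v0,v8) [-+-] → (-0.4095, -0.149068, 0)–(-0.4095, -0.709236, 0)  len=0.5602
  (v7,v8,v2) [--+] → (-0.4095, -0.709236, 0.171261)–(-0.4095, -0.149068, 0.821053)  len=0.8579
  (v8,v0,v9) [-++] → (-0.4095, -0.709236, 0)–(-0.4095, -0.805606, 0)  len=0.0964
  (v8,v9,v2) [-++] → (-0.4095, -0.805606, 0)–(-0.4095, -0.709236, 0.171261)  len=0.1965

Chained into 1 loop(s):
  loop 1: 10 segments, perimeter = 4.0182
Total perimeter = 4.018

loops=1 perimeter=4.018


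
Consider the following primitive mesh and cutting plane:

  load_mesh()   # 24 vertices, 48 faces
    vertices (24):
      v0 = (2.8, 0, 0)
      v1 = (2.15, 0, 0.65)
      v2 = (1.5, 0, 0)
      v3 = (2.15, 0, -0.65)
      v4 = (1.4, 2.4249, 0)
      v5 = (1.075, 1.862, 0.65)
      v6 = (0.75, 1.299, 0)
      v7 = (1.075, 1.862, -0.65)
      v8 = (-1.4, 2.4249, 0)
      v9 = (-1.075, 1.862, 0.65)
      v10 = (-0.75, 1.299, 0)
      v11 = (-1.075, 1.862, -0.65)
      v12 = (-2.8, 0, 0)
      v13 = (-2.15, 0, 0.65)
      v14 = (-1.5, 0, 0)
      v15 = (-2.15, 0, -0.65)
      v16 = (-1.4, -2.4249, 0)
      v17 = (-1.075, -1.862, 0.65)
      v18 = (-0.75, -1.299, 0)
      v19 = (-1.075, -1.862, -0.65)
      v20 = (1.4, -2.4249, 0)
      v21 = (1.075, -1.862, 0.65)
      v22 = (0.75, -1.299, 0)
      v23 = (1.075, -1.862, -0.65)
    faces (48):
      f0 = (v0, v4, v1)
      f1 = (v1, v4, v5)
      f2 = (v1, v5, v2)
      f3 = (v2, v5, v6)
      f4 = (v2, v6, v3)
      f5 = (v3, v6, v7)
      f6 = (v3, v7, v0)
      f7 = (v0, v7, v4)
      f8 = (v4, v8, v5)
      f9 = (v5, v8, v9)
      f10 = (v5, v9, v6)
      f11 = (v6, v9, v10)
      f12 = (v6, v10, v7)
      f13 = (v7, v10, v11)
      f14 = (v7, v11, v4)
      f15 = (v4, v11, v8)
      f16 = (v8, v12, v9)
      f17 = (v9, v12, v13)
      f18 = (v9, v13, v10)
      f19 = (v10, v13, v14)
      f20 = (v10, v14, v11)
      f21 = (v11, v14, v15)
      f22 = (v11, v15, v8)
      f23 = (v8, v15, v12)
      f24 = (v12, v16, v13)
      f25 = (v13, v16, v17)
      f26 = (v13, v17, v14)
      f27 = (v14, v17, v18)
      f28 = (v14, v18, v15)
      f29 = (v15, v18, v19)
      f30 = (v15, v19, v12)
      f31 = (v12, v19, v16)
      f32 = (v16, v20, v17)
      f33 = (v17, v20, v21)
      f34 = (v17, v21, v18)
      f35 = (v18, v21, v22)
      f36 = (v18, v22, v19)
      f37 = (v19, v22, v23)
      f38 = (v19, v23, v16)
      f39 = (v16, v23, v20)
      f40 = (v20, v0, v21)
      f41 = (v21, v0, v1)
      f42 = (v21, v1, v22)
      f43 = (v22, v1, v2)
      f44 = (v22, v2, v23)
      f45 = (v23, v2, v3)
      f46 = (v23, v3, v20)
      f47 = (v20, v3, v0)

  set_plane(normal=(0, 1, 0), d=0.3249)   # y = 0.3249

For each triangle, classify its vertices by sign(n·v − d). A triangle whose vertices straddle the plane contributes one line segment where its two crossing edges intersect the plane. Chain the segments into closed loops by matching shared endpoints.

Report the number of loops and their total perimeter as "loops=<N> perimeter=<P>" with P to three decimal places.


Straddling triangles (16 of 48):
  (v0,v4,v1) [-+-] → (2.61242, 0.3249, 0)–(2.04951, 0.3249, 0.56291)  len=0.7961
  (v1,v4,v5) [-++] → (2.04951, 0.3249, 0.56291)–(1.96242, 0.3249, 0.65)  len=0.1232
  (v1,v5,v2) [-+-] → (1.96242, 0.3249, 0.65)–(1.42584, 0.3249, 0.113418)  len=0.7588
  (v2,v5,v6) [-++] → (1.42584, 0.3249, 0.113418)–(1.31241, 0.3249, 0)  len=0.1604
  (v2,v6,v3) [-+-] → (1.31241, 0.3249, 0)–(1.79984, 0.3249, -0.487425)  len=0.6893
  (v3,v6,v7) [-++] → (1.79984, 0.3249, -0.487425)–(1.96242, 0.3249, -0.65)  len=0.2299
  (v3,v7,v0) [-+-] → (1.96242, 0.3249, -0.65)–(2.49901, 0.3249, -0.113418)  len=0.7588
  (v0,v7,v4) [-++] → (2.49901, 0.3249, -0.113418)–(2.61242, 0.3249, 0)  len=0.1604
  (v8,v12,v9) [+-+] → (-2.61242, 0.3249, 0)–(-2.49901, 0.3249, 0.113418)  len=0.1604
  (v9,v12,v13) [+--] → (-2.49901, 0.3249, 0.113418)–(-1.96242, 0.3249, 0.65)  len=0.7588
  (v9,v13,v10) [+-+] → (-1.96242, 0.3249, 0.65)–(-1.79984, 0.3249, 0.487425)  len=0.2299
  (v10,v13,v14) [+--] → (-1.79984, 0.3249, 0.487425)–(-1.31241, 0.3249, 0)  len=0.6893
  (v10,v14,v11) [+-+] → (-1.31241, 0.3249, 0)–(-1.42584, 0.3249, -0.113418)  len=0.1604
  (v11,v14,v15) [+--] → (-1.42584, 0.3249, -0.113418)–(-1.96242, 0.3249, -0.65)  len=0.7588
  (v11,v15,v8) [+-+] → (-1.96242, 0.3249, -0.65)–(-2.04951, 0.3249, -0.56291)  len=0.1232
  (v8,v15,v12) [+--] → (-2.04951, 0.3249, -0.56291)–(-2.61242, 0.3249, 0)  len=0.7961

Chained into 2 loop(s):
  loop 1: 8 segments, perimeter = 3.6770
  loop 2: 8 segments, perimeter = 3.6770
Total perimeter = 7.354

loops=2 perimeter=7.354
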